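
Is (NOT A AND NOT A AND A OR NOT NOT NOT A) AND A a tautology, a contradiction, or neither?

contradiction

(NOT A AND NOT A AND A OR NOT NOT NOT A) AND A
= (NOT A AND A OR NOT NOT NOT A) AND A   (idempotence)
= (NOT A AND A OR NOT A) AND A   (double negation)
= NOT A AND A   (complement / identity)
= FALSE   (complement)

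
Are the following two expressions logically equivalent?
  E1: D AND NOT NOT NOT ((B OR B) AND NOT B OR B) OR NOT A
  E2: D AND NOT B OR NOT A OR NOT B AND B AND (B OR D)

Yes

E1: D AND NOT NOT NOT ((B OR B) AND NOT B OR B) OR NOT A
    = D AND NOT NOT NOT (B AND NOT B OR B) OR NOT A
    = D AND NOT (B AND NOT B OR B) OR NOT A
    = D AND NOT B OR NOT A
E2: D AND NOT B OR NOT A OR NOT B AND B AND (B OR D)
    = D AND NOT B OR NOT A OR NOT B AND B
    = D AND NOT B OR NOT A
Both reduce to D AND NOT B OR NOT A, so they are equivalent.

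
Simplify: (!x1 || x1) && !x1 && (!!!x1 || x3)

!x1

(!x1 || x1) && !x1 && (!!!x1 || x3)
= (!x1 || x1) && !x1 && (!x1 || x3)   [double negation]
= !x1 && (!x1 || x3)   [complement / identity]
= !x1   [absorption]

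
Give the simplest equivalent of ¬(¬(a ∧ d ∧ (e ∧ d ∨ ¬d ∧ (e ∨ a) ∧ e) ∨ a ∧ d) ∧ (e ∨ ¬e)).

a ∧ d

¬(¬(a ∧ d ∧ (e ∧ d ∨ ¬d ∧ (e ∨ a) ∧ e) ∨ a ∧ d) ∧ (e ∨ ¬e))
= ¬(¬(a ∧ d ∧ (e ∧ d ∨ ¬d ∧ e) ∨ a ∧ d) ∧ (e ∨ ¬e))   — absorption
= ¬(¬(a ∧ d ∧ e ∨ a ∧ d) ∧ (e ∨ ¬e))   — distribution
= ¬(¬(a ∧ d) ∧ (e ∨ ¬e))   — absorption
= ¬¬(a ∧ d)   — complement / identity
= a ∧ d   — double negation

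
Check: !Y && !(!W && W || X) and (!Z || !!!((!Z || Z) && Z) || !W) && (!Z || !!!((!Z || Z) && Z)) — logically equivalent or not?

E1: !Y && !(!W && W || X)
    = !Y && !X   (complement / identity)
E2: (!Z || !!!((!Z || Z) && Z) || !W) && (!Z || !!!((!Z || Z) && Z))
    = !Z || !!!((!Z || Z) && Z)   (absorption)
    = !Z || !!!Z   (complement / identity)
    = !Z || !Z   (double negation)
    = !Z   (idempotence)
These differ: at W=0, X=1, Y=1, Z=0, E1 = 0 but E2 = 1.

No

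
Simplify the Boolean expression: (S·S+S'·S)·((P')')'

S·P'

(S·S+S'·S)·((P')')'
= (S·S+S'·S)·P'   (double negation)
= S·P'   (distribution)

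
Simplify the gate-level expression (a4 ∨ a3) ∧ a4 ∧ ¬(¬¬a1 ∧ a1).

(a4 ∨ a3) ∧ a4 ∧ ¬(¬¬a1 ∧ a1)
= a4 ∧ ¬(¬¬a1 ∧ a1)
= a4 ∧ ¬(a1 ∧ a1)
= a4 ∧ ¬a1

a4 ∧ ¬a1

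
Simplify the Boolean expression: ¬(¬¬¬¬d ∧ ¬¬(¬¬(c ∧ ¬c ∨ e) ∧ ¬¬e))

¬d ∨ ¬e

¬(¬¬¬¬d ∧ ¬¬(¬¬(c ∧ ¬c ∨ e) ∧ ¬¬e))
= ¬(¬¬¬¬d ∧ ¬¬(¬¬e ∧ ¬¬e))   (complement / identity)
= ¬(¬¬d ∧ ¬¬(¬¬e ∧ ¬¬e))   (double negation)
= ¬(¬¬d ∧ ¬¬¬¬e)   (idempotence)
= ¬(¬¬d ∧ ¬¬e)   (double negation)
= ¬d ∨ ¬e   (De Morgan)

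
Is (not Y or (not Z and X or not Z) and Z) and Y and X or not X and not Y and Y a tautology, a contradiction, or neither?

contradiction

(not Y or (not Z and X or not Z) and Z) and Y and X or not X and not Y and Y
= (not Y or not Z and Z) and Y and X or not X and not Y and Y
= not Y and Y and X or not X and not Y and Y
= not Y and Y
= False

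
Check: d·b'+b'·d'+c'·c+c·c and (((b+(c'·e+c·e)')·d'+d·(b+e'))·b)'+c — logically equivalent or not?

E1: d·b'+b'·d'+c'·c+c·c
    = d·b'+b'·d'+c   [distribution]
    = b'+c   [distribution]
E2: (((b+(c'·e+c·e)')·d'+d·(b+e'))·b)'+c
    = (((b+e')·d'+d·(b+e'))·b)'+c   [distribution]
    = ((b+e')·b)'+c   [distribution]
    = b'+c   [absorption]
Both reduce to b'+c, so they are equivalent.

Yes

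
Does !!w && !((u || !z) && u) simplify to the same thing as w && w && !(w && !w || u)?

Yes

E1: !!w && !((u || !z) && u)
    = !!w && !u   [absorption]
    = w && !u   [double negation]
E2: w && w && !(w && !w || u)
    = w && w && !u   [complement / identity]
    = w && !u   [idempotence]
Both reduce to w && !u, so they are equivalent.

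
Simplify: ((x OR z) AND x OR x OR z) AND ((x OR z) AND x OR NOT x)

((x OR z) AND x OR x OR z) AND ((x OR z) AND x OR NOT x)
= (x OR z) AND x OR (x OR z) AND NOT x   (distribution)
= x OR z   (distribution)

x OR z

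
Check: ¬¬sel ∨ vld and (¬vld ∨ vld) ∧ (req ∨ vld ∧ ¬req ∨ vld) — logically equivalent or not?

No

E1: ¬¬sel ∨ vld
    = sel ∨ vld
E2: (¬vld ∨ vld) ∧ (req ∨ vld ∧ ¬req ∨ vld)
    = req ∨ vld ∧ ¬req ∨ vld
    = req ∨ vld
These differ: at req=1, sel=0, vld=0, E1 = 0 but E2 = 1.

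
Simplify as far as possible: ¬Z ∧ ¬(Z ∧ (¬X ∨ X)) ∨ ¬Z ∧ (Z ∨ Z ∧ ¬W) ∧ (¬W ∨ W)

¬Z

¬Z ∧ ¬(Z ∧ (¬X ∨ X)) ∨ ¬Z ∧ (Z ∨ Z ∧ ¬W) ∧ (¬W ∨ W)
= ¬Z ∧ ¬Z ∨ ¬Z ∧ (Z ∨ Z ∧ ¬W) ∧ (¬W ∨ W)
= ¬Z ∧ ¬Z ∨ ¬Z ∧ Z ∧ (¬W ∨ W)
= ¬Z ∧ ¬Z ∨ ¬Z ∧ Z
= ¬Z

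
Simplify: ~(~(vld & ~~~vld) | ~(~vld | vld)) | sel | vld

sel | vld

~(~(vld & ~~~vld) | ~(~vld | vld)) | sel | vld
= ~(~(vld & ~vld) | ~(~vld | vld)) | sel | vld   (double negation)
= vld & ~vld & (~vld | vld) | sel | vld   (De Morgan)
= vld & ~vld | sel | vld   (complement / identity)
= sel | vld   (complement / identity)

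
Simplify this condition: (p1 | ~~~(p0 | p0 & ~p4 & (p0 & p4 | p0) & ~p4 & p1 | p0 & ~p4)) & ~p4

(p1 | ~~~(p0 | p0 & ~p4 & (p0 & p4 | p0) & ~p4 & p1 | p0 & ~p4)) & ~p4
= (p1 | ~~~(p0 | p0 & ~p4 & p0 & ~p4 & p1 | p0 & ~p4)) & ~p4
= (p1 | ~~~(p0 | p0 & ~p4 & p1 | p0 & ~p4)) & ~p4
= (p1 | ~~~(p0 | p0 & ~p4)) & ~p4
= (p1 | ~~~p0) & ~p4
= (p1 | ~p0) & ~p4

(p1 | ~p0) & ~p4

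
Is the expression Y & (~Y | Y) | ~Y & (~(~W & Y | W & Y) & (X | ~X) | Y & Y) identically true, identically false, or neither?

Y & (~Y | Y) | ~Y & (~(~W & Y | W & Y) & (X | ~X) | Y & Y)
= Y & (~Y | Y) | ~Y & (~Y & (X | ~X) | Y & Y)   (distribution)
= Y & (~Y | Y) | ~Y & (~Y & (X | ~X) | Y)   (idempotence)
= Y & (~Y | Y) | ~Y & (~Y | Y)   (complement / identity)
= ~Y | Y   (distribution)
= 1   (complement)

identically true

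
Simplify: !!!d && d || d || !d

!!!d && d || d || !d
= !d && d || d || !d   (double negation)
= d || !d   (complement / identity)
= true   (complement)

true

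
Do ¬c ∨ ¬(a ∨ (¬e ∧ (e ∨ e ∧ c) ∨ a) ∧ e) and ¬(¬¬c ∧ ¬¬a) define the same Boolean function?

Yes

E1: ¬c ∨ ¬(a ∨ (¬e ∧ (e ∨ e ∧ c) ∨ a) ∧ e)
    = ¬c ∨ ¬(a ∨ (¬e ∧ e ∨ a) ∧ e)   (absorption)
    = ¬c ∨ ¬(a ∨ a ∧ e)   (complement / identity)
    = ¬c ∨ ¬a   (absorption)
E2: ¬(¬¬c ∧ ¬¬a)
    = ¬c ∨ ¬a   (De Morgan)
Both reduce to ¬c ∨ ¬a, so they are equivalent.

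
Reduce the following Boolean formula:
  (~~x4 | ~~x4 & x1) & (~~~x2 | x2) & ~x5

x4 & ~x5

(~~x4 | ~~x4 & x1) & (~~~x2 | x2) & ~x5
= ~~x4 & (~~~x2 | x2) & ~x5   [absorption]
= x4 & (~~~x2 | x2) & ~x5   [double negation]
= x4 & (~x2 | x2) & ~x5   [double negation]
= x4 & ~x5   [complement / identity]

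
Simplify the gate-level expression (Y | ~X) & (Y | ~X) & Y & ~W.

Y & ~W

(Y | ~X) & (Y | ~X) & Y & ~W
= (Y | ~X) & Y & ~W   [idempotence]
= Y & ~W   [absorption]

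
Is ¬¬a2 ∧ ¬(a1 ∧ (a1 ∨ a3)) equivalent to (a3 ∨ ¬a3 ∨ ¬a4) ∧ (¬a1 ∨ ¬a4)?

No

E1: ¬¬a2 ∧ ¬(a1 ∧ (a1 ∨ a3))
    = a2 ∧ ¬(a1 ∧ (a1 ∨ a3))   — double negation
    = a2 ∧ ¬a1   — absorption
E2: (a3 ∨ ¬a3 ∨ ¬a4) ∧ (¬a1 ∨ ¬a4)
    = (a3 ∨ ¬a3) ∧ ¬a1 ∨ ¬a4   — distribution
    = ¬a1 ∨ ¬a4   — complement / identity
These differ: at a1=1, a2=0, a3=0, a4=0, E1 = 0 but E2 = 1.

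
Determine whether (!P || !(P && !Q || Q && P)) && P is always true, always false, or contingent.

(!P || !(P && !Q || Q && P)) && P
= (!P || !P) && P
= !P && P
= false

always false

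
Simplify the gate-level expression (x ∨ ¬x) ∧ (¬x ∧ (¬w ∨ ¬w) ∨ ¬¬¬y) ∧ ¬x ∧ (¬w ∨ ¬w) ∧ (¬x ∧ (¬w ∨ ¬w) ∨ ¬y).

¬x ∧ ¬w

(x ∨ ¬x) ∧ (¬x ∧ (¬w ∨ ¬w) ∨ ¬¬¬y) ∧ ¬x ∧ (¬w ∨ ¬w) ∧ (¬x ∧ (¬w ∨ ¬w) ∨ ¬y)
= (x ∨ ¬x) ∧ (¬x ∧ (¬w ∨ ¬w) ∨ ¬¬¬y) ∧ ¬x ∧ (¬w ∨ ¬w)   [absorption]
= (x ∨ ¬x) ∧ (¬x ∧ (¬w ∨ ¬w) ∨ ¬y) ∧ ¬x ∧ (¬w ∨ ¬w)   [double negation]
= (x ∨ ¬x) ∧ ¬x ∧ (¬w ∨ ¬w)   [absorption]
= ¬x ∧ (¬w ∨ ¬w)   [complement / identity]
= ¬x ∧ ¬w   [idempotence]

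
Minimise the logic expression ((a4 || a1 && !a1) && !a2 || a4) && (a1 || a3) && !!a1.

((a4 || a1 && !a1) && !a2 || a4) && (a1 || a3) && !!a1
= ((a4 || a1 && !a1) && !a2 || a4) && (a1 || a3) && a1   — double negation
= (a4 && !a2 || a4) && (a1 || a3) && a1   — complement / identity
= a4 && (a1 || a3) && a1   — absorption
= a4 && a1   — absorption

a4 && a1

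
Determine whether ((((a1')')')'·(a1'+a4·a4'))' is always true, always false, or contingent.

((((a1')')')'·(a1'+a4·a4'))'
= ((a1')'·(a1'+a4·a4'))'   (double negation)
= ((a1')'·a1')'   (complement / identity)
= a1'+a1   (De Morgan)
= 1   (complement)

always true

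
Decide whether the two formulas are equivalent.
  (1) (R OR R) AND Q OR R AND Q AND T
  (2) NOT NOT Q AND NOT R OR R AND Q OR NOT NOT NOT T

No

E1: (R OR R) AND Q OR R AND Q AND T
    = R AND Q OR R AND Q AND T   — idempotence
    = R AND Q   — absorption
E2: NOT NOT Q AND NOT R OR R AND Q OR NOT NOT NOT T
    = Q AND NOT R OR R AND Q OR NOT NOT NOT T   — double negation
    = Q AND NOT R OR R AND Q OR NOT T   — double negation
    = Q OR NOT T   — distribution
These differ: at Q=1, R=0, T=0, E1 = 0 but E2 = 1.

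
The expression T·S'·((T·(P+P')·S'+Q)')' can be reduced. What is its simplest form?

T·S'

T·S'·((T·(P+P')·S'+Q)')'
= T·S'·(T·(P+P')·S'+Q)
= T·S'·(T·S'+Q)
= T·S'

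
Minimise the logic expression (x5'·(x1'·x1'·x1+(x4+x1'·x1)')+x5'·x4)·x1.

(x5'·(x1'·x1'·x1+(x4+x1'·x1)')+x5'·x4)·x1
= (x5'·(x1'·x1'·x1+x4')+x5'·x4)·x1   — complement / identity
= (x5'·(x1'·x1+x4')+x5'·x4)·x1   — idempotence
= (x5'·x4'+x5'·x4)·x1   — complement / identity
= x5'·x1   — distribution

x5'·x1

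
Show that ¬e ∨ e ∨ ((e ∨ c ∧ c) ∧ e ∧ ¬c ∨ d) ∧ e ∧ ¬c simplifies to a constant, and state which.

True

¬e ∨ e ∨ ((e ∨ c ∧ c) ∧ e ∧ ¬c ∨ d) ∧ e ∧ ¬c
= ¬e ∨ e ∨ ((e ∨ c) ∧ e ∧ ¬c ∨ d) ∧ e ∧ ¬c   — idempotence
= ¬e ∨ e ∨ (e ∧ ¬c ∨ d) ∧ e ∧ ¬c   — absorption
= ¬e ∨ e ∨ e ∧ ¬c   — absorption
= ¬e ∨ e   — absorption
= True   — complement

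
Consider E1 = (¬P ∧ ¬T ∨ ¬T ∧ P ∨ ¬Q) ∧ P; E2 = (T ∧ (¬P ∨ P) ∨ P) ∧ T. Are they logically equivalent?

E1: (¬P ∧ ¬T ∨ ¬T ∧ P ∨ ¬Q) ∧ P
    = (¬T ∨ ¬Q) ∧ P   — distribution
E2: (T ∧ (¬P ∨ P) ∨ P) ∧ T
    = (T ∨ P) ∧ T   — complement / identity
    = T   — absorption
These differ: at P=0, Q=0, T=1, E1 = 0 but E2 = 1.

No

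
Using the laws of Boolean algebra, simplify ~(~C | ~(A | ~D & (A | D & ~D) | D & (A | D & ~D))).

~(~C | ~(A | ~D & (A | D & ~D) | D & (A | D & ~D)))
= ~(~C | ~(A | A | D & ~D))
= C & (A | A | D & ~D)
= C & (A | A)
= C & A

C & A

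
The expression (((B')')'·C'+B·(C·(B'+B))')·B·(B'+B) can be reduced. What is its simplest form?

(((B')')'·C'+B·(C·(B'+B))')·B·(B'+B)
= (((B')')'·C'+B·C')·B·(B'+B)   (complement / identity)
= (B'·C'+B·C')·B·(B'+B)   (double negation)
= C'·B·(B'+B)   (distribution)
= C'·B   (complement / identity)

C'·B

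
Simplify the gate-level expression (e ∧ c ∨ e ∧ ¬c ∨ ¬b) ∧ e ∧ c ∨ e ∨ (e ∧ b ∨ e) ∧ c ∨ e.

e

(e ∧ c ∨ e ∧ ¬c ∨ ¬b) ∧ e ∧ c ∨ e ∨ (e ∧ b ∨ e) ∧ c ∨ e
= (e ∨ ¬b) ∧ e ∧ c ∨ e ∨ (e ∧ b ∨ e) ∧ c ∨ e   — distribution
= (e ∨ ¬b) ∧ e ∧ c ∨ e ∨ e ∧ c ∨ e   — absorption
= e ∧ c ∨ e ∨ e ∧ c ∨ e   — absorption
= e ∧ c ∨ e   — idempotence
= e   — absorption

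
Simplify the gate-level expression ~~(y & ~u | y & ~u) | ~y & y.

y & ~u

~~(y & ~u | y & ~u) | ~y & y
= ~~(y & ~u | y & ~u)   (complement / identity)
= ~~(y & ~u)   (idempotence)
= y & ~u   (double negation)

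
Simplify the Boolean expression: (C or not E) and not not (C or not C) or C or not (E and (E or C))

(C or not E) and not not (C or not C) or C or not (E and (E or C))
= (C or not E) and not not (C or not C) or C or not E   (absorption)
= (C or not E) and (C or not C) or C or not E   (double negation)
= C or not E or C or not E   (complement / identity)
= C or not E   (idempotence)

C or not E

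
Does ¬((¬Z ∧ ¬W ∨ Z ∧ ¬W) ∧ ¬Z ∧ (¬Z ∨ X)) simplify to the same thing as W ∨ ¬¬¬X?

No

E1: ¬((¬Z ∧ ¬W ∨ Z ∧ ¬W) ∧ ¬Z ∧ (¬Z ∨ X))
    = ¬((¬Z ∧ ¬W ∨ Z ∧ ¬W) ∧ ¬Z)   — absorption
    = ¬(¬W ∧ ¬Z)   — distribution
    = W ∨ Z   — De Morgan
E2: W ∨ ¬¬¬X
    = W ∨ ¬X   — double negation
These differ: at W=0, X=0, Z=0, E1 = 0 but E2 = 1.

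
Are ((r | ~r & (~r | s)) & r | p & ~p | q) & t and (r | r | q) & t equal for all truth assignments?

E1: ((r | ~r & (~r | s)) & r | p & ~p | q) & t
    = ((r | ~r & (~r | s)) & r | q) & t
    = ((r | ~r) & r | q) & t
    = (r | q) & t
E2: (r | r | q) & t
    = (r | q) & t
Both reduce to (r | q) & t, so they are equivalent.

Yes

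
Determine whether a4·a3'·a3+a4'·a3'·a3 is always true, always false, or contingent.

always false

a4·a3'·a3+a4'·a3'·a3
= a3'·a3   (distribution)
= 0   (complement)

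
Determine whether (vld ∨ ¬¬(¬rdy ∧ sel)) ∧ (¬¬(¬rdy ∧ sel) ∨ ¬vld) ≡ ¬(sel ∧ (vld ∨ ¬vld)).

No

E1: (vld ∨ ¬¬(¬rdy ∧ sel)) ∧ (¬¬(¬rdy ∧ sel) ∨ ¬vld)
    = vld ∧ ¬vld ∨ ¬¬(¬rdy ∧ sel)   — distribution
    = ¬¬(¬rdy ∧ sel)   — complement / identity
    = ¬rdy ∧ sel   — double negation
E2: ¬(sel ∧ (vld ∨ ¬vld))
    = ¬sel   — complement / identity
These differ: at rdy=1, sel=0, vld=0, E1 = 0 but E2 = 1.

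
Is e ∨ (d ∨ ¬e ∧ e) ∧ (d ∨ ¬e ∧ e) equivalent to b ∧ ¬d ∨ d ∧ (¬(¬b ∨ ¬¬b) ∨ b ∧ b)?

No

E1: e ∨ (d ∨ ¬e ∧ e) ∧ (d ∨ ¬e ∧ e)
    = e ∨ d ∨ ¬e ∧ e   (idempotence)
    = e ∨ d   (complement / identity)
E2: b ∧ ¬d ∨ d ∧ (¬(¬b ∨ ¬¬b) ∨ b ∧ b)
    = b ∧ ¬d ∨ d ∧ (b ∧ ¬b ∨ b ∧ b)   (De Morgan)
    = b ∧ ¬d ∨ d ∧ b   (distribution)
    = b   (distribution)
These differ: at b=0, d=0, e=1, E1 = 1 but E2 = 0.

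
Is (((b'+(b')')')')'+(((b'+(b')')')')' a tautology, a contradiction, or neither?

contradiction

(((b'+(b')')')')'+(((b'+(b')')')')'
= (((b'+(b')')')')'   (idempotence)
= ((b·b')')'   (De Morgan)
= b·b'   (double negation)
= 0   (complement)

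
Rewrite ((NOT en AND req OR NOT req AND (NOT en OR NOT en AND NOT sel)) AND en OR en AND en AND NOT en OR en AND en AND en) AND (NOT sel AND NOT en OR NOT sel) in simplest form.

((NOT en AND req OR NOT req AND (NOT en OR NOT en AND NOT sel)) AND en OR en AND en AND NOT en OR en AND en AND en) AND (NOT sel AND NOT en OR NOT sel)
= ((NOT en AND req OR NOT req AND NOT en) AND en OR en AND en AND NOT en OR en AND en AND en) AND (NOT sel AND NOT en OR NOT sel)   [absorption]
= (NOT en AND en OR en AND en AND NOT en OR en AND en AND en) AND (NOT sel AND NOT en OR NOT sel)   [distribution]
= (NOT en AND en OR en AND en) AND (NOT sel AND NOT en OR NOT sel)   [distribution]
= en AND (NOT sel AND NOT en OR NOT sel)   [distribution]
= en AND NOT sel   [absorption]

en AND NOT sel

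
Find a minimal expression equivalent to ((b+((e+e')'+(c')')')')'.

b+c'

((b+((e+e')'+(c')')')')'
= ((b+(e+e')·c')')'   (De Morgan)
= b+(e+e')·c'   (double negation)
= b+c'   (complement / identity)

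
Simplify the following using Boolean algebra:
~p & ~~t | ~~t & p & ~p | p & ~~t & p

~p & ~~t | ~~t & p & ~p | p & ~~t & p
= ~p & ~~t | ~~t & p
= ~~t
= t

t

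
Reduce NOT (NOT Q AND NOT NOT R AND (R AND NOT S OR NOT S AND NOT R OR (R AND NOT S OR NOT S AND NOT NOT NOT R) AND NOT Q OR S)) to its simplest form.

Q OR NOT R

NOT (NOT Q AND NOT NOT R AND (R AND NOT S OR NOT S AND NOT R OR (R AND NOT S OR NOT S AND NOT NOT NOT R) AND NOT Q OR S))
= NOT (NOT Q AND NOT NOT R AND (R AND NOT S OR NOT S AND NOT R OR (R AND NOT S OR NOT S AND NOT R) AND NOT Q OR S))   — double negation
= NOT (NOT Q AND NOT NOT R AND (R AND NOT S OR NOT S AND NOT R OR S))   — absorption
= NOT (NOT Q AND NOT NOT R AND (NOT S OR S))   — distribution
= NOT (NOT Q AND NOT NOT R)   — complement / identity
= Q OR NOT R   — De Morgan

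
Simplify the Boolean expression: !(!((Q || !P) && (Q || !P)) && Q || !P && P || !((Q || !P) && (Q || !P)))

Q || !P

!(!((Q || !P) && (Q || !P)) && Q || !P && P || !((Q || !P) && (Q || !P)))
= !(!((Q || !P) && (Q || !P)) && Q || !((Q || !P) && (Q || !P)))   — complement / identity
= !!((Q || !P) && (Q || !P))   — absorption
= !!(Q || !P)   — idempotence
= Q || !P   — double negation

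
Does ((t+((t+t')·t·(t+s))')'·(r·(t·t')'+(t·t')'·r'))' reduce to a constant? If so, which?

((t+((t+t')·t·(t+s))')'·(r·(t·t')'+(t·t')'·r'))'
= ((t+((t+t')·t·(t+s))')'·(t·t')')'
= t+((t+t')·t·(t+s))'+t·t'
= t+(t·(t+s))'+t·t'
= t+(t·(t+s))'
= t+t'
= 1

yes, True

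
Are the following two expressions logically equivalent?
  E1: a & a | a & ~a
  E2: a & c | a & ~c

Yes

E1: a & a | a & ~a
    = a   (distribution)
E2: a & c | a & ~c
    = a   (distribution)
Both reduce to a, so they are equivalent.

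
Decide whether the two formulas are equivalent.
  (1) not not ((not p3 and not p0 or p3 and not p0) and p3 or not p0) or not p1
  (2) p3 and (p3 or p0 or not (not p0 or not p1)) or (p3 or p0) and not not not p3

No

E1: not not ((not p3 and not p0 or p3 and not p0) and p3 or not p0) or not p1
    = not not (not p0 and p3 or not p0) or not p1   (distribution)
    = not not not p0 or not p1   (absorption)
    = not p0 or not p1   (double negation)
E2: p3 and (p3 or p0 or not (not p0 or not p1)) or (p3 or p0) and not not not p3
    = p3 and (p3 or p0 or not (not p0 or not p1)) or (p3 or p0) and not p3   (double negation)
    = p3 and (p3 or p0 or p0 and p1) or (p3 or p0) and not p3   (De Morgan)
    = p3 and (p3 or p0) or (p3 or p0) and not p3   (absorption)
    = p3 or p0   (distribution)
These differ: at p0=0, p1=0, p3=0, E1 = 1 but E2 = 0.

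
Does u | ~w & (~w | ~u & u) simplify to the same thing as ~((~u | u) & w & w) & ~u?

No

E1: u | ~w & (~w | ~u & u)
    = u | ~w & ~w   (complement / identity)
    = u | ~w   (idempotence)
E2: ~((~u | u) & w & w) & ~u
    = ~((~u | u) & w) & ~u   (idempotence)
    = ~w & ~u   (complement / identity)
These differ: at u=1, w=0, E1 = 1 but E2 = 0.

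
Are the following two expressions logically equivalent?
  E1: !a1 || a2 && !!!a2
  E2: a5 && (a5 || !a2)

E1: !a1 || a2 && !!!a2
    = !a1 || a2 && !a2
    = !a1
E2: a5 && (a5 || !a2)
    = a5
These differ: at a1=0, a2=1, a5=0, E1 = 1 but E2 = 0.

No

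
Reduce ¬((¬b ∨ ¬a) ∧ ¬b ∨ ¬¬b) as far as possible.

¬((¬b ∨ ¬a) ∧ ¬b ∨ ¬¬b)
= ¬(¬b ∨ ¬¬b)   (absorption)
= b ∧ ¬b   (De Morgan)
= False   (complement)

False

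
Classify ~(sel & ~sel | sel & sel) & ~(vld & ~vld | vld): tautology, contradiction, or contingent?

~(sel & ~sel | sel & sel) & ~(vld & ~vld | vld)
= ~(sel & ~sel | sel & sel) & ~vld
= ~sel & ~vld
This depends on sel, vld, so it is not a constant.

contingent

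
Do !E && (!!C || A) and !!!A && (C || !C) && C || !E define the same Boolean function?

E1: !E && (!!C || A)
    = !E && (C || A)   [double negation]
E2: !!!A && (C || !C) && C || !E
    = !A && (C || !C) && C || !E   [double negation]
    = !A && C || !E   [complement / identity]
These differ: at A=0, C=0, E=0, E1 = 0 but E2 = 1.

No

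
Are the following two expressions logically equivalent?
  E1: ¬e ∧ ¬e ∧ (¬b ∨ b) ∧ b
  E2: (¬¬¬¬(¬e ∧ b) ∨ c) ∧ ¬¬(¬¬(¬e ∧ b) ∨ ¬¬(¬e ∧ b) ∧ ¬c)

Yes

E1: ¬e ∧ ¬e ∧ (¬b ∨ b) ∧ b
    = ¬e ∧ ¬e ∧ b   (complement / identity)
    = ¬e ∧ b   (idempotence)
E2: (¬¬¬¬(¬e ∧ b) ∨ c) ∧ ¬¬(¬¬(¬e ∧ b) ∨ ¬¬(¬e ∧ b) ∧ ¬c)
    = (¬¬¬¬(¬e ∧ b) ∨ c) ∧ ¬¬¬¬(¬e ∧ b)   (absorption)
    = ¬¬¬¬(¬e ∧ b)   (absorption)
    = ¬¬(¬e ∧ b)   (double negation)
    = ¬e ∧ b   (double negation)
Both reduce to ¬e ∧ b, so they are equivalent.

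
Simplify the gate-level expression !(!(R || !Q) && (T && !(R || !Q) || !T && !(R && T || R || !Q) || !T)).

R || !Q

!(!(R || !Q) && (T && !(R || !Q) || !T && !(R && T || R || !Q) || !T))
= !(!(R || !Q) && (T && !(R || !Q) || !T && !(R || !Q) || !T))
= !(!(R || !Q) && (!(R || !Q) || !T))
= !!(R || !Q)
= R || !Q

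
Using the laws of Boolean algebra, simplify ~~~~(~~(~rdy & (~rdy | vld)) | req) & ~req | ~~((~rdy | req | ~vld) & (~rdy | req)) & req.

~~~~(~~(~rdy & (~rdy | vld)) | req) & ~req | ~~((~rdy | req | ~vld) & (~rdy | req)) & req
= ~~~~(~~(~rdy & (~rdy | vld)) | req) & ~req | ~~(~rdy | req) & req   (absorption)
= ~~(~~(~rdy & (~rdy | vld)) | req) & ~req | ~~(~rdy | req) & req   (double negation)
= ~~(~~~rdy | req) & ~req | ~~(~rdy | req) & req   (absorption)
= ~~(~rdy | req) & ~req | ~~(~rdy | req) & req   (double negation)
= ~~(~rdy | req)   (distribution)
= ~rdy | req   (double negation)

~rdy | req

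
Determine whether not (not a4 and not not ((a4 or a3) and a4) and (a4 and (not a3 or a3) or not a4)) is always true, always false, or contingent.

not (not a4 and not not ((a4 or a3) and a4) and (a4 and (not a3 or a3) or not a4))
= not (not a4 and not not ((a4 or a3) and a4) and (a4 or not a4))   — complement / identity
= not (not a4 and not not a4 and (a4 or not a4))   — absorption
= not (not a4 and not not a4)   — complement / identity
= a4 or not a4   — De Morgan
= True   — complement

always true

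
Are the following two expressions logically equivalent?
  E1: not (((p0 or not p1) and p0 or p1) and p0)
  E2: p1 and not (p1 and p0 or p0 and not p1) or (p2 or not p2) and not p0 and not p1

Yes

E1: not (((p0 or not p1) and p0 or p1) and p0)
    = not ((p0 or p1) and p0)   (absorption)
    = not p0   (absorption)
E2: p1 and not (p1 and p0 or p0 and not p1) or (p2 or not p2) and not p0 and not p1
    = p1 and not (p1 and p0 or p0 and not p1) or not p0 and not p1   (complement / identity)
    = p1 and not p0 or not p0 and not p1   (distribution)
    = not p0   (distribution)
Both reduce to not p0, so they are equivalent.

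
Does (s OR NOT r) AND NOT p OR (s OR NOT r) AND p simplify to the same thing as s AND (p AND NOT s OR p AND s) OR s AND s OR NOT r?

E1: (s OR NOT r) AND NOT p OR (s OR NOT r) AND p
    = s OR NOT r   — distribution
E2: s AND (p AND NOT s OR p AND s) OR s AND s OR NOT r
    = s AND p OR s AND s OR NOT r   — distribution
    = s AND p OR s OR NOT r   — idempotence
    = s OR NOT r   — absorption
Both reduce to s OR NOT r, so they are equivalent.

Yes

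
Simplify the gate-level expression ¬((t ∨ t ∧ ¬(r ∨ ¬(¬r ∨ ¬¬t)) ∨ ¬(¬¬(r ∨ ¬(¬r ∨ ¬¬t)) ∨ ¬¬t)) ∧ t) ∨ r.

¬((t ∨ t ∧ ¬(r ∨ ¬(¬r ∨ ¬¬t)) ∨ ¬(¬¬(r ∨ ¬(¬r ∨ ¬¬t)) ∨ ¬¬t)) ∧ t) ∨ r
= ¬((t ∨ t ∧ ¬(r ∨ ¬(¬r ∨ ¬¬t)) ∨ ¬(r ∨ ¬(¬r ∨ ¬¬t)) ∧ ¬t) ∧ t) ∨ r   — De Morgan
= ¬((t ∨ ¬(r ∨ ¬(¬r ∨ ¬¬t))) ∧ t) ∨ r   — distribution
= ¬((t ∨ ¬(r ∨ r ∧ ¬t)) ∧ t) ∨ r   — De Morgan
= ¬((t ∨ ¬r) ∧ t) ∨ r   — absorption
= ¬t ∨ r   — absorption

¬t ∨ r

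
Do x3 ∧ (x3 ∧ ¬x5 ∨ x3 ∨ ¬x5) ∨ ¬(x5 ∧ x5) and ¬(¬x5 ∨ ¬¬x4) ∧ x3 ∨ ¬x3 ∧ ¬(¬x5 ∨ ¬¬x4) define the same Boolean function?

No

E1: x3 ∧ (x3 ∧ ¬x5 ∨ x3 ∨ ¬x5) ∨ ¬(x5 ∧ x5)
    = x3 ∧ (x3 ∨ ¬x5) ∨ ¬(x5 ∧ x5)   [absorption]
    = x3 ∧ (x3 ∨ ¬x5) ∨ ¬x5   [idempotence]
    = x3 ∨ ¬x5   [absorption]
E2: ¬(¬x5 ∨ ¬¬x4) ∧ x3 ∨ ¬x3 ∧ ¬(¬x5 ∨ ¬¬x4)
    = ¬(¬x5 ∨ ¬¬x4)   [distribution]
    = x5 ∧ ¬x4   [De Morgan]
These differ: at x3=1, x4=1, x5=0, E1 = 1 but E2 = 0.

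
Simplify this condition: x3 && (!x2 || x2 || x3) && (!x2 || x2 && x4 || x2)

x3

x3 && (!x2 || x2 || x3) && (!x2 || x2 && x4 || x2)
= x3 && (!x2 || x2 || x3) && (!x2 || x2)
= x3 && (!x2 || x2)
= x3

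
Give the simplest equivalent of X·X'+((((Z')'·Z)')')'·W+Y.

X·X'+((((Z')'·Z)')')'·W+Y
= ((((Z')'·Z)')')'·W+Y   (complement / identity)
= (((Z·Z)')')'·W+Y   (double negation)
= (Z·Z)'·W+Y   (double negation)
= Z'·W+Y   (idempotence)

Z'·W+Y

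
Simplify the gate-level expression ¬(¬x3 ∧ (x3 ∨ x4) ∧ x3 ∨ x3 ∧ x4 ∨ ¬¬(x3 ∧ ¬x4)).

¬x3

¬(¬x3 ∧ (x3 ∨ x4) ∧ x3 ∨ x3 ∧ x4 ∨ ¬¬(x3 ∧ ¬x4))
= ¬(¬x3 ∧ x3 ∨ x3 ∧ x4 ∨ ¬¬(x3 ∧ ¬x4))
= ¬(x3 ∧ x4 ∨ ¬¬(x3 ∧ ¬x4))
= ¬(x3 ∧ x4 ∨ x3 ∧ ¬x4)
= ¬x3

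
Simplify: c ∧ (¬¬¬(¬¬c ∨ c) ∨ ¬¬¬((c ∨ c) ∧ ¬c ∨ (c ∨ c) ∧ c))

c ∧ (¬¬¬(¬¬c ∨ c) ∨ ¬¬¬((c ∨ c) ∧ ¬c ∨ (c ∨ c) ∧ c))
= c ∧ (¬¬¬(¬¬c ∨ c) ∨ ¬¬¬(c ∨ c))   — distribution
= c ∧ (¬¬¬(c ∨ c) ∨ ¬¬¬(c ∨ c))   — double negation
= c ∧ ¬¬¬(c ∨ c)   — idempotence
= c ∧ ¬(c ∨ c)   — double negation
= c ∧ ¬c   — idempotence
= False   — complement

False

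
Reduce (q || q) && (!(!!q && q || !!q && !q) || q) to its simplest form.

(q || q) && (!(!!q && q || !!q && !q) || q)
= (q || q) && (!!!q || q)
= (q || q) && (!q || q)
= q || q && !q
= q

q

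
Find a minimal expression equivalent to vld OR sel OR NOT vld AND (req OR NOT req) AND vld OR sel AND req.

vld OR sel

vld OR sel OR NOT vld AND (req OR NOT req) AND vld OR sel AND req
= vld OR sel OR NOT vld AND vld OR sel AND req   [complement / identity]
= vld OR sel OR sel AND req   [complement / identity]
= vld OR sel   [absorption]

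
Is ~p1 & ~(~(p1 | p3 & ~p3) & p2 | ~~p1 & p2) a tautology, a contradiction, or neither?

~p1 & ~(~(p1 | p3 & ~p3) & p2 | ~~p1 & p2)
= ~p1 & ~(~(p1 | p3 & ~p3) & p2 | p1 & p2)   [double negation]
= ~p1 & ~(~p1 & p2 | p1 & p2)   [complement / identity]
= ~p1 & ~p2   [distribution]
This depends on p1, p2, so it is not a constant.

neither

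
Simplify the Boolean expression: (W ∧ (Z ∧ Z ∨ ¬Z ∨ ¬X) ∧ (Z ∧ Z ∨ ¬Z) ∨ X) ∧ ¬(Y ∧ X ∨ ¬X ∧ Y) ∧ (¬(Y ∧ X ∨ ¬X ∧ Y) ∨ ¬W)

(W ∧ (Z ∧ Z ∨ ¬Z ∨ ¬X) ∧ (Z ∧ Z ∨ ¬Z) ∨ X) ∧ ¬(Y ∧ X ∨ ¬X ∧ Y) ∧ (¬(Y ∧ X ∨ ¬X ∧ Y) ∨ ¬W)
= (W ∧ (Z ∧ Z ∨ ¬Z) ∨ X) ∧ ¬(Y ∧ X ∨ ¬X ∧ Y) ∧ (¬(Y ∧ X ∨ ¬X ∧ Y) ∨ ¬W)   [absorption]
= (W ∧ (Z ∧ Z ∨ ¬Z) ∨ X) ∧ ¬(Y ∧ X ∨ ¬X ∧ Y)   [absorption]
= (W ∧ (Z ∨ ¬Z) ∨ X) ∧ ¬(Y ∧ X ∨ ¬X ∧ Y)   [idempotence]
= (W ∧ (Z ∨ ¬Z) ∨ X) ∧ ¬Y   [distribution]
= (W ∨ X) ∧ ¬Y   [complement / identity]

(W ∨ X) ∧ ¬Y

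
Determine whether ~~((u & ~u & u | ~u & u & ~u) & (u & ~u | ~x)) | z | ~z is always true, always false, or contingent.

always true

~~((u & ~u & u | ~u & u & ~u) & (u & ~u | ~x)) | z | ~z
= (u & ~u & u | ~u & u & ~u) & (u & ~u | ~x) | z | ~z
= u & ~u & (u & ~u | ~x) | z | ~z
= u & ~u | z | ~z
= z | ~z
= 1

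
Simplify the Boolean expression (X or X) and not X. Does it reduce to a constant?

(X or X) and not X
= X and not X   (idempotence)
= False   (complement)

False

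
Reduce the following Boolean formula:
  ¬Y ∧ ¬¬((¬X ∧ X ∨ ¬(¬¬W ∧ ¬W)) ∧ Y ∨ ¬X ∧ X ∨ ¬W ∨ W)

¬Y

¬Y ∧ ¬¬((¬X ∧ X ∨ ¬(¬¬W ∧ ¬W)) ∧ Y ∨ ¬X ∧ X ∨ ¬W ∨ W)
= ¬Y ∧ ¬¬((¬X ∧ X ∨ ¬W ∨ W) ∧ Y ∨ ¬X ∧ X ∨ ¬W ∨ W)   [De Morgan]
= ¬Y ∧ ¬¬(¬X ∧ X ∨ ¬W ∨ W)   [absorption]
= ¬Y ∧ ¬¬(¬W ∨ W)   [complement / identity]
= ¬Y ∧ (¬W ∨ W)   [double negation]
= ¬Y   [complement / identity]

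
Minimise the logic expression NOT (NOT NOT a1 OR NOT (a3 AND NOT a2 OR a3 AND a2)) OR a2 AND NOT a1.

(a3 OR a2) AND NOT a1

NOT (NOT NOT a1 OR NOT (a3 AND NOT a2 OR a3 AND a2)) OR a2 AND NOT a1
= NOT (NOT NOT a1 OR NOT a3) OR a2 AND NOT a1
= NOT a1 AND a3 OR a2 AND NOT a1
= (a3 OR a2) AND NOT a1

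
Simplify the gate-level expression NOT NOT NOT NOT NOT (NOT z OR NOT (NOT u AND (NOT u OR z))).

z AND NOT u

NOT NOT NOT NOT NOT (NOT z OR NOT (NOT u AND (NOT u OR z)))
= NOT NOT NOT (NOT z OR NOT (NOT u AND (NOT u OR z)))   (double negation)
= NOT NOT NOT (NOT z OR NOT NOT u)   (absorption)
= NOT (NOT z OR NOT NOT u)   (double negation)
= z AND NOT u   (De Morgan)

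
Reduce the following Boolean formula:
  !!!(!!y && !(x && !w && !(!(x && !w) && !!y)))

!y || x && !w

!!!(!!y && !(x && !w && !(!(x && !w) && !!y)))
= !(!!y && !(x && !w && !(!(x && !w) && !!y)))   — double negation
= !y || x && !w && !(!(x && !w) && !!y)   — De Morgan
= !y || x && !w && (x && !w || !y)   — De Morgan
= !y || x && !w   — absorption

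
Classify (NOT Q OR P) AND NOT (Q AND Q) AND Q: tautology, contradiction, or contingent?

(NOT Q OR P) AND NOT (Q AND Q) AND Q
= (NOT Q OR P) AND NOT Q AND Q   [idempotence]
= NOT Q AND Q   [absorption]
= FALSE   [complement]

contradiction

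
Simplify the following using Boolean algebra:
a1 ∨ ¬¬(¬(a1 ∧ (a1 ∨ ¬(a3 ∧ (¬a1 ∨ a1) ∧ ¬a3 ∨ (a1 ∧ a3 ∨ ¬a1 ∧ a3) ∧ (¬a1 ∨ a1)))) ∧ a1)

a1 ∨ ¬¬(¬(a1 ∧ (a1 ∨ ¬(a3 ∧ (¬a1 ∨ a1) ∧ ¬a3 ∨ (a1 ∧ a3 ∨ ¬a1 ∧ a3) ∧ (¬a1 ∨ a1)))) ∧ a1)
= a1 ∨ ¬¬(¬(a1 ∧ (a1 ∨ ¬(a3 ∧ (¬a1 ∨ a1) ∧ ¬a3 ∨ a3 ∧ (¬a1 ∨ a1)))) ∧ a1)   [distribution]
= a1 ∨ ¬¬(¬(a1 ∧ (a1 ∨ ¬(a3 ∧ (¬a1 ∨ a1)))) ∧ a1)   [absorption]
= a1 ∨ ¬(a1 ∧ (a1 ∨ ¬(a3 ∧ (¬a1 ∨ a1)))) ∧ a1   [double negation]
= a1 ∨ ¬(a1 ∧ (a1 ∨ ¬a3)) ∧ a1   [complement / identity]
= a1 ∨ ¬a1 ∧ a1   [absorption]
= a1   [complement / identity]

a1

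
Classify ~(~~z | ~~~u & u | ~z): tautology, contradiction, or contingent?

~(~~z | ~~~u & u | ~z)
= ~(~~z | ~u & u | ~z)
= ~(~~z | ~z)
= ~z & z
= 0

contradiction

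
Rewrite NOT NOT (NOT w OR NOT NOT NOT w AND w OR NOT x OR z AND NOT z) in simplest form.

NOT w OR NOT x

NOT NOT (NOT w OR NOT NOT NOT w AND w OR NOT x OR z AND NOT z)
= NOT w OR NOT NOT NOT w AND w OR NOT x OR z AND NOT z   (double negation)
= NOT w OR NOT w AND w OR NOT x OR z AND NOT z   (double negation)
= NOT w OR NOT w AND w OR NOT x   (complement / identity)
= NOT w OR NOT x   (complement / identity)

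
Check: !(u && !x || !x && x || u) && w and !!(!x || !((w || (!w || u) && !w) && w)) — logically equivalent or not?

E1: !(u && !x || !x && x || u) && w
    = !(u && !x || u) && w
    = !u && w
E2: !!(!x || !((w || (!w || u) && !w) && w))
    = !!(!x || !((w || !w) && w))
    = !!(!x || !w)
    = !x || !w
These differ: at u=1, w=0, x=0, E1 = 0 but E2 = 1.

No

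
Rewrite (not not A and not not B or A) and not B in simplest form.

(not not A and not not B or A) and not B
= (not not A and B or A) and not B   — double negation
= (A and B or A) and not B   — double negation
= A and not B   — absorption

A and not B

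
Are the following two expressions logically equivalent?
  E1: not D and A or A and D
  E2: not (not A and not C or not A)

Yes

E1: not D and A or A and D
    = A   (distribution)
E2: not (not A and not C or not A)
    = not not A   (absorption)
    = A   (double negation)
Both reduce to A, so they are equivalent.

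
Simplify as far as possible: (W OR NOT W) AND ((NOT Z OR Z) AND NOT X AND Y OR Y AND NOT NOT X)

(W OR NOT W) AND ((NOT Z OR Z) AND NOT X AND Y OR Y AND NOT NOT X)
= (NOT Z OR Z) AND NOT X AND Y OR Y AND NOT NOT X   — complement / identity
= (NOT Z OR Z) AND NOT X AND Y OR Y AND X   — double negation
= NOT X AND Y OR Y AND X   — complement / identity
= Y   — distribution

Y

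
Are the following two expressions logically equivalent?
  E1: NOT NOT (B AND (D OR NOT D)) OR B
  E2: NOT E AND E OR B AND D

E1: NOT NOT (B AND (D OR NOT D)) OR B
    = NOT NOT B OR B   — complement / identity
    = B OR B   — double negation
    = B   — idempotence
E2: NOT E AND E OR B AND D
    = B AND D   — complement / identity
These differ: at B=1, D=0, E=0, E1 = 1 but E2 = 0.

No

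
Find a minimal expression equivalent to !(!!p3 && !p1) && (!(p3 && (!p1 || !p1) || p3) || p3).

!p3 || p1

!(!!p3 && !p1) && (!(p3 && (!p1 || !p1) || p3) || p3)
= (!p3 || p1) && (!(p3 && (!p1 || !p1) || p3) || p3)   — De Morgan
= (!p3 || p1) && (!(p3 && !p1 || p3) || p3)   — idempotence
= (!p3 || p1) && (!p3 || p3)   — absorption
= !p3 || p1   — complement / identity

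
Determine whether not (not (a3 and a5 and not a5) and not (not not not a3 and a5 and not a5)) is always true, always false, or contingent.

always false

not (not (a3 and a5 and not a5) and not (not not not a3 and a5 and not a5))
= a3 and a5 and not a5 or not not not a3 and a5 and not a5   — De Morgan
= a3 and a5 and not a5 or not a3 and a5 and not a5   — double negation
= a5 and not a5   — distribution
= False   — complement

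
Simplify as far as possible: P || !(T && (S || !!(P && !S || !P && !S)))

P || !(T && (S || !!(P && !S || !P && !S)))
= P || !(T && (S || !!!S))   — distribution
= P || !(T && (S || !S))   — double negation
= P || !T   — complement / identity

P || !T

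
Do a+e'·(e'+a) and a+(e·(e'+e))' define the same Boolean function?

Yes

E1: a+e'·(e'+a)
    = a+e'   — absorption
E2: a+(e·(e'+e))'
    = a+e'   — complement / identity
Both reduce to a+e', so they are equivalent.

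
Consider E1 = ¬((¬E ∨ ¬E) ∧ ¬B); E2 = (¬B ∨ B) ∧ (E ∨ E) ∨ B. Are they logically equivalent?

E1: ¬((¬E ∨ ¬E) ∧ ¬B)
    = ¬(¬E ∧ ¬B)   (idempotence)
    = E ∨ B   (De Morgan)
E2: (¬B ∨ B) ∧ (E ∨ E) ∨ B
    = E ∨ E ∨ B   (complement / identity)
    = E ∨ B   (idempotence)
Both reduce to E ∨ B, so they are equivalent.

Yes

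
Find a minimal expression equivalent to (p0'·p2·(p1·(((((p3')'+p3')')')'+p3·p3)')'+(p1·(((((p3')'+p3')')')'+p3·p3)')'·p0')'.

p0+p1·p3'

(p0'·p2·(p1·(((((p3')'+p3')')')'+p3·p3)')'+(p1·(((((p3')'+p3')')')'+p3·p3)')'·p0')'
= ((p0'·p2+p0')·(p1·(((((p3')'+p3')')')'+p3·p3)')')'   (distribution)
= ((p0'·p2+p0')·(p1·(((p3')'+p3')'+p3·p3)')')'   (double negation)
= ((p0'·p2+p0')·(p1·(p3'·p3+p3·p3)')')'   (De Morgan)
= (p0'·(p1·(p3'·p3+p3·p3)')')'   (absorption)
= p0+p1·(p3'·p3+p3·p3)'   (De Morgan)
= p0+p1·p3'   (distribution)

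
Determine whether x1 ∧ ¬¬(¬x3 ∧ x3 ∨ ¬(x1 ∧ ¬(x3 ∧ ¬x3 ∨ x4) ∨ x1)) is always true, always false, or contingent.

always false

x1 ∧ ¬¬(¬x3 ∧ x3 ∨ ¬(x1 ∧ ¬(x3 ∧ ¬x3 ∨ x4) ∨ x1))
= x1 ∧ ¬¬(¬x3 ∧ x3 ∨ ¬(x1 ∧ ¬x4 ∨ x1))   [complement / identity]
= x1 ∧ (¬x3 ∧ x3 ∨ ¬(x1 ∧ ¬x4 ∨ x1))   [double negation]
= x1 ∧ (¬x3 ∧ x3 ∨ ¬x1)   [absorption]
= x1 ∧ ¬x1   [complement / identity]
= False   [complement]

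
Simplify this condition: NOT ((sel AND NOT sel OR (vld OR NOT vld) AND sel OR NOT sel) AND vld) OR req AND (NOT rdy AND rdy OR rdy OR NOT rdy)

NOT vld OR req

NOT ((sel AND NOT sel OR (vld OR NOT vld) AND sel OR NOT sel) AND vld) OR req AND (NOT rdy AND rdy OR rdy OR NOT rdy)
= NOT ((sel AND NOT sel OR (vld OR NOT vld) AND sel OR NOT sel) AND vld) OR req AND (rdy OR NOT rdy)   [complement / identity]
= NOT ((sel AND NOT sel OR sel OR NOT sel) AND vld) OR req AND (rdy OR NOT rdy)   [complement / identity]
= NOT ((sel OR NOT sel) AND vld) OR req AND (rdy OR NOT rdy)   [complement / identity]
= NOT ((sel OR NOT sel) AND vld) OR req   [complement / identity]
= NOT vld OR req   [complement / identity]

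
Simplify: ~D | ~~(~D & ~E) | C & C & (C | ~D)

~D | ~~(~D & ~E) | C & C & (C | ~D)
= ~D | ~D & ~E | C & C & (C | ~D)   (double negation)
= ~D | ~D & ~E | C & C   (absorption)
= ~D | C & C   (absorption)
= ~D | C   (idempotence)

~D | C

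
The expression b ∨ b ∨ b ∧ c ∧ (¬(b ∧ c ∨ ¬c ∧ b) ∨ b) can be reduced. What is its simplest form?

b

b ∨ b ∨ b ∧ c ∧ (¬(b ∧ c ∨ ¬c ∧ b) ∨ b)
= b ∨ b ∨ b ∧ c ∧ (¬(b ∧ (c ∨ ¬c)) ∨ b)   (distribution)
= b ∨ b ∧ c ∧ (¬(b ∧ (c ∨ ¬c)) ∨ b)   (idempotence)
= b ∨ b ∧ c ∧ (¬b ∨ b)   (complement / identity)
= b ∨ b ∧ c   (complement / identity)
= b   (absorption)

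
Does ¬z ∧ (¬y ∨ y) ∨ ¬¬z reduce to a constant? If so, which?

yes, True

¬z ∧ (¬y ∨ y) ∨ ¬¬z
= ¬z ∨ ¬¬z
= ¬z ∨ z
= True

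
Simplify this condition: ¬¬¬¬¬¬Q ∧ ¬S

Q ∧ ¬S

¬¬¬¬¬¬Q ∧ ¬S
= ¬¬¬¬Q ∧ ¬S
= ¬¬Q ∧ ¬S
= Q ∧ ¬S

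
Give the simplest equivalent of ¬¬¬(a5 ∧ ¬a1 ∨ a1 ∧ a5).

¬a5

¬¬¬(a5 ∧ ¬a1 ∨ a1 ∧ a5)
= ¬¬¬a5   (distribution)
= ¬a5   (double negation)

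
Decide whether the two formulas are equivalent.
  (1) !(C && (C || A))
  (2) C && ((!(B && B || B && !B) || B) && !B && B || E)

E1: !(C && (C || A))
    = !C   (absorption)
E2: C && ((!(B && B || B && !B) || B) && !B && B || E)
    = C && ((!B || B) && !B && B || E)   (distribution)
    = C && (!B && B || E)   (complement / identity)
    = C && E   (complement / identity)
These differ: at A=0, B=0, C=0, E=1, E1 = 1 but E2 = 0.

No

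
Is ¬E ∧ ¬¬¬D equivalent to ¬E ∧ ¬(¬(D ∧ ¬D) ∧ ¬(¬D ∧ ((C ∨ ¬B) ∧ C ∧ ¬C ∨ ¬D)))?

Yes

E1: ¬E ∧ ¬¬¬D
    = ¬E ∧ ¬D   (double negation)
E2: ¬E ∧ ¬(¬(D ∧ ¬D) ∧ ¬(¬D ∧ ((C ∨ ¬B) ∧ C ∧ ¬C ∨ ¬D)))
    = ¬E ∧ (D ∧ ¬D ∨ ¬D ∧ ((C ∨ ¬B) ∧ C ∧ ¬C ∨ ¬D))   (De Morgan)
    = ¬E ∧ (D ∧ ¬D ∨ ¬D ∧ (C ∧ ¬C ∨ ¬D))   (absorption)
    = ¬E ∧ (D ∧ ¬D ∨ ¬D ∧ ¬D)   (complement / identity)
    = ¬E ∧ ¬D   (distribution)
Both reduce to ¬E ∧ ¬D, so they are equivalent.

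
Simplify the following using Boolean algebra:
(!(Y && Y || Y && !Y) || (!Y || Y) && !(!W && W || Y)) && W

!Y && W

(!(Y && Y || Y && !Y) || (!Y || Y) && !(!W && W || Y)) && W
= (!(Y && Y || Y && !Y) || !(!W && W || Y)) && W
= (!(Y && Y || Y && !Y) || !Y) && W
= (!Y || !Y) && W
= !Y && W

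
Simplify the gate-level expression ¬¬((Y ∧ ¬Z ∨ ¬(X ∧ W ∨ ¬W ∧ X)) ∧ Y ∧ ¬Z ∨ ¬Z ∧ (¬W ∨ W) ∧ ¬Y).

¬¬((Y ∧ ¬Z ∨ ¬(X ∧ W ∨ ¬W ∧ X)) ∧ Y ∧ ¬Z ∨ ¬Z ∧ (¬W ∨ W) ∧ ¬Y)
= ¬¬((Y ∧ ¬Z ∨ ¬(X ∧ W ∨ ¬W ∧ X)) ∧ Y ∧ ¬Z ∨ ¬Z ∧ ¬Y)   — complement / identity
= ¬¬((Y ∧ ¬Z ∨ ¬X) ∧ Y ∧ ¬Z ∨ ¬Z ∧ ¬Y)   — distribution
= ¬¬(Y ∧ ¬Z ∨ ¬Z ∧ ¬Y)   — absorption
= Y ∧ ¬Z ∨ ¬Z ∧ ¬Y   — double negation
= ¬Z   — distribution

¬Z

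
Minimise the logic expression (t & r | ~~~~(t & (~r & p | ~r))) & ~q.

(t & r | ~~~~(t & (~r & p | ~r))) & ~q
= (t & r | ~~(t & (~r & p | ~r))) & ~q   (double negation)
= (t & r | ~~(t & ~r)) & ~q   (absorption)
= (t & r | t & ~r) & ~q   (double negation)
= t & ~q   (distribution)

t & ~q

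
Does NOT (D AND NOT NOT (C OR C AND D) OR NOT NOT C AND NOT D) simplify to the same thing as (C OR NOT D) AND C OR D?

No

E1: NOT (D AND NOT NOT (C OR C AND D) OR NOT NOT C AND NOT D)
    = NOT (D AND NOT NOT C OR NOT NOT C AND NOT D)   — absorption
    = NOT NOT NOT C   — distribution
    = NOT C   — double negation
E2: (C OR NOT D) AND C OR D
    = C OR D   — absorption
These differ: at C=1, D=0, E1 = 0 but E2 = 1.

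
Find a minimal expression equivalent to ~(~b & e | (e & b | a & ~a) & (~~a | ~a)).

~e

~(~b & e | (e & b | a & ~a) & (~~a | ~a))
= ~(~b & e | (e & b | a & ~a) & (a | ~a))   — double negation
= ~(~b & e | e & b & (a | ~a))   — complement / identity
= ~(~b & e | e & b)   — complement / identity
= ~e   — distribution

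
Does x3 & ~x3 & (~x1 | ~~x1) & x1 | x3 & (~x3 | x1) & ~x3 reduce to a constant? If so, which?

yes, False

x3 & ~x3 & (~x1 | ~~x1) & x1 | x3 & (~x3 | x1) & ~x3
= x3 & ~x3 & (~x1 | ~~x1) & x1 | x3 & ~x3
= x3 & ~x3 & (~x1 | x1) & x1 | x3 & ~x3
= x3 & ~x3 & x1 | x3 & ~x3
= x3 & ~x3
= 0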